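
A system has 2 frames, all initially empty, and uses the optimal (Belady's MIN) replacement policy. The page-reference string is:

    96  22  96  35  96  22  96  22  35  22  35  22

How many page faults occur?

96 → miss, frames [96]
22 → miss, frames [96, 22]
96 → hit
35 → miss, evict 22, frames [96, 35]
96 → hit
22 → miss, evict 35, frames [96, 22]
96 → hit
22 → hit
35 → miss, evict 96, frames [22, 35]
22 → hit
35 → hit
22 → hit
Page faults: 5.

5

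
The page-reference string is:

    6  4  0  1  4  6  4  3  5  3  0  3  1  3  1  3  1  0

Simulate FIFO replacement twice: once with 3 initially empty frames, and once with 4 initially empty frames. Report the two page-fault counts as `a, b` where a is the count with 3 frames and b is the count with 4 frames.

3 frames: F F F F . F F F F . F . F F . . . . → 11 faults.
4 frames: F F F F . . . F F . . . . . . . . . → 6 faults.
6 < 11: adding a frame reduced faults, as is typical.

11, 6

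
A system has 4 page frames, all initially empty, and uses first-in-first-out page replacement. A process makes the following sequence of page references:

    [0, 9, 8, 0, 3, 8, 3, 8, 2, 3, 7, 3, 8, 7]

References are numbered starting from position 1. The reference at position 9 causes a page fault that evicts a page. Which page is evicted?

0

pos 1: 0 → fault, frames (0)
pos 2: 9 → fault, frames (0 9)
pos 3: 8 → fault, frames (0 9 8)
pos 4: 0 → hit
pos 5: 3 → fault, frames (0 9 8 3)
pos 6: 8 → hit
pos 7: 3 → hit
pos 8: 8 → hit
pos 9: 2 → fault, evict 0, frames (9 8 3 2)
At position 9, page 0 is evicted.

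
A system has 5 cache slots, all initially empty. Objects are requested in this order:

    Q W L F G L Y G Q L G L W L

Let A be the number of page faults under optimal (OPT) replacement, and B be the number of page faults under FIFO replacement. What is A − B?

Under OPT: F F F F F . F . . . . . . . → 6 faults.
Under FIFO: F F F F F . F . F . . . F F → 9 faults.
A − B = 6 − 9 = -3.

-3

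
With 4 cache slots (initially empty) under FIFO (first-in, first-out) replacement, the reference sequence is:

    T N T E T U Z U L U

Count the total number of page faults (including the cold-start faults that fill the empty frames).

T → fault, frames {T}
N → fault, frames {T,N}
T → hit
E → fault, frames {T,N,E}
T → hit
U → fault, frames {T,N,E,U}
Z → fault, evict T, frames {N,E,U,Z}
U → hit
L → fault, evict N, frames {E,U,Z,L}
U → hit
Page faults: 6.

6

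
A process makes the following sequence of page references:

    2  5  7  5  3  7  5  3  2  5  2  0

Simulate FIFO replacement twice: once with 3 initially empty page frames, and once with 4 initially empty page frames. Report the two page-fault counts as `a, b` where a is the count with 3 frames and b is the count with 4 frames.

3 frames: F F F . F . . . F F . F → 7 faults.
4 frames: F F F . F . . . . . . F → 5 faults.
5 < 7: adding a frame reduced faults, as is typical.

7, 5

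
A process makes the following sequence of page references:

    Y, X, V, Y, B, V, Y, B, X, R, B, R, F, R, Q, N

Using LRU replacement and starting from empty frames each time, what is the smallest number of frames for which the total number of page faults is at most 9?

f=1: 16 faults
f=2: 14 faults
f=3: 9 faults
f=4: 8 faults
f=5: 8 faults
f=6: 8 faults
f=7: 8 faults
f=8: 8 faults
Smallest f with faults ≤ 9 is 3.

3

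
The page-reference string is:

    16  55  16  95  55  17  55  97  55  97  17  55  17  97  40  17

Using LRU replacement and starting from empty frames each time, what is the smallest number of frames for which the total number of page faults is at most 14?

f=1: 16 faults
f=2: 11 faults
f=3: 6 faults
f=4: 6 faults
f=5: 6 faults
f=6: 6 faults
Smallest f with faults ≤ 14 is 2.

2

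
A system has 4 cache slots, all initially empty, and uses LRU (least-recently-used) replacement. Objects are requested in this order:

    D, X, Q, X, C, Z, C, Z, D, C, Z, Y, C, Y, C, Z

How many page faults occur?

D → fault, frames (D)
X → fault, frames (D X)
Q → fault, frames (D X Q)
X → hit
C → fault, frames (D Q X C)
Z → fault, evict D, frames (Q X C Z)
C → hit
Z → hit
D → fault, evict Q, frames (X C Z D)
C → hit
Z → hit
Y → fault, evict X, frames (D C Z Y)
C → hit
Y → hit
C → hit
Z → hit
Page faults: 7.

7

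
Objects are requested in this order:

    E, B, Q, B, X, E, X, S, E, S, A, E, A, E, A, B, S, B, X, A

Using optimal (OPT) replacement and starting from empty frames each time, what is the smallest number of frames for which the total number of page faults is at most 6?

f=1: 20 faults
f=2: 11 faults
f=3: 8 faults
f=4: 7 faults
f=5: 6 faults
f=6: 6 faults
Smallest f with faults ≤ 6 is 5.

5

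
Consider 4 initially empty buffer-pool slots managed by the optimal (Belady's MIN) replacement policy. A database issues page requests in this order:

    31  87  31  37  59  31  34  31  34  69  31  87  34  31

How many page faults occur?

31 → fault, frames [31]
87 → fault, frames [31, 87]
31 → hit
37 → fault, frames [31, 87, 37]
59 → fault, frames [31, 87, 37, 59]
31 → hit
34 → fault, evict 59, frames [31, 87, 37, 34]
31 → hit
34 → hit
69 → fault, evict 37, frames [31, 87, 34, 69]
31 → hit
87 → hit
34 → hit
31 → hit
Page faults: 6.

6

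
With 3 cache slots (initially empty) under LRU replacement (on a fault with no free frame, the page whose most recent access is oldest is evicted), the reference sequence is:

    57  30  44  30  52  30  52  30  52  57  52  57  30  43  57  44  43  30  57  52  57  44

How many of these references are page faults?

57 → fault, frames [57]
30 → fault, frames [57, 30]
44 → fault, frames [57, 30, 44]
30 → hit
52 → fault, evict 57, frames [44, 30, 52]
30 → hit
52 → hit
30 → hit
52 → hit
57 → fault, evict 44, frames [30, 52, 57]
52 → hit
57 → hit
30 → hit
43 → fault, evict 52, frames [57, 30, 43]
57 → hit
44 → fault, evict 30, frames [43, 57, 44]
43 → hit
30 → fault, evict 57, frames [44, 43, 30]
57 → fault, evict 44, frames [43, 30, 57]
52 → fault, evict 43, frames [30, 57, 52]
57 → hit
44 → fault, evict 30, frames [52, 57, 44]
Page faults: 11.

11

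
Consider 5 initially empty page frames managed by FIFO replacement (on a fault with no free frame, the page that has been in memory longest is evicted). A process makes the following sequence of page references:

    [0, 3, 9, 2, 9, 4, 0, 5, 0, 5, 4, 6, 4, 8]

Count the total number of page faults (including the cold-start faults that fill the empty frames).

0 -> fault, frames {0}
3 -> fault, frames {0,3}
9 -> fault, frames {0,3,9}
2 -> fault, frames {0,3,9,2}
9 -> hit
4 -> fault, frames {0,3,9,2,4}
0 -> hit
5 -> fault, evict 0, frames {3,9,2,4,5}
0 -> fault, evict 3, frames {9,2,4,5,0}
5 -> hit
4 -> hit
6 -> fault, evict 9, frames {2,4,5,0,6}
4 -> hit
8 -> fault, evict 2, frames {4,5,0,6,8}
Page faults: 9.

9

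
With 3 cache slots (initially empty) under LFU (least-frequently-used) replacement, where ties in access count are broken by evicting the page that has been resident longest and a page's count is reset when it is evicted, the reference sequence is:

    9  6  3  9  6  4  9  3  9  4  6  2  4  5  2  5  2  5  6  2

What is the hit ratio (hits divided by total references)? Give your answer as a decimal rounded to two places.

9 → fault, frames (9)
6 → fault, frames (9 6)
3 → fault, frames (9 6 3)
9 → hit
6 → hit
4 → fault, evict 3, frames (9 6 4)
9 → hit
3 → fault, evict 4, frames (9 6 3)
9 → hit
4 → fault, evict 3, frames (9 6 4)
6 → hit
2 → fault, evict 4, frames (9 6 2)
4 → fault, evict 2, frames (9 6 4)
5 → fault, evict 4, frames (9 6 5)
2 → fault, evict 5, frames (9 6 2)
5 → fault, evict 2, frames (9 6 5)
2 → fault, evict 5, frames (9 6 2)
5 → fault, evict 2, frames (9 6 5)
6 → hit
2 → fault, evict 5, frames (9 6 2)
Hits: 6 of 20 references → 6/20 = 0.3000.

0.30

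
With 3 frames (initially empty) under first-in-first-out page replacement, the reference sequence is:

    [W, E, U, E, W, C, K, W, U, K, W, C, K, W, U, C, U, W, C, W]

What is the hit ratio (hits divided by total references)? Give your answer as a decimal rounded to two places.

0.40

W → miss, frames {W}
E → miss, frames {W,E}
U → miss, frames {W,E,U}
E → hit
W → hit
C → miss, evict W, frames {E,U,C}
K → miss, evict E, frames {U,C,K}
W → miss, evict U, frames {C,K,W}
U → miss, evict C, frames {K,W,U}
K → hit
W → hit
C → miss, evict K, frames {W,U,C}
K → miss, evict W, frames {U,C,K}
W → miss, evict U, frames {C,K,W}
U → miss, evict C, frames {K,W,U}
C → miss, evict K, frames {W,U,C}
U → hit
W → hit
C → hit
W → hit
Hits: 8 of 20 references → 8/20 = 0.4000.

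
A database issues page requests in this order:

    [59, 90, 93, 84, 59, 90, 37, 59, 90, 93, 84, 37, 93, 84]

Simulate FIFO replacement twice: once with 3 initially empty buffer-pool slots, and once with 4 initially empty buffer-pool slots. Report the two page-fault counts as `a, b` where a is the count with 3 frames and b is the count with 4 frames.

3 frames: F F F F F F F . . F F . . . → 9 faults.
4 frames: F F F F . . F F F F F F . . → 10 faults.
10 > 9: adding a frame increased faults — Belady's anomaly.

9, 10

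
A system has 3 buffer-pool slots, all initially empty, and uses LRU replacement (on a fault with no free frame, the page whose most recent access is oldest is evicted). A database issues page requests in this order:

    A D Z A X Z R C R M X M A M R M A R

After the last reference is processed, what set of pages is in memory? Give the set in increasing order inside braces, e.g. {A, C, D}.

{A, M, R}

A: miss, frames {A}
D: miss, frames {A,D}
Z: miss, frames {A,D,Z}
A: hit
X: miss, evict D, frames {Z,A,X}
Z: hit
R: miss, evict A, frames {X,Z,R}
C: miss, evict X, frames {Z,R,C}
R: hit
M: miss, evict Z, frames {C,R,M}
X: miss, evict C, frames {R,M,X}
M: hit
A: miss, evict R, frames {X,M,A}
M: hit
R: miss, evict X, frames {A,M,R}
M: hit
A: hit
R: hit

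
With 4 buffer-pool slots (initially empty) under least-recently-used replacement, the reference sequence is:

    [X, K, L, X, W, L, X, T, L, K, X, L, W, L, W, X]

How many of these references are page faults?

7

X -> miss, frames (X)
K -> miss, frames (X K)
L -> miss, frames (X K L)
X -> hit
W -> miss, frames (K L X W)
L -> hit
X -> hit
T -> miss, evict K, frames (W L X T)
L -> hit
K -> miss, evict W, frames (X T L K)
X -> hit
L -> hit
W -> miss, evict T, frames (K X L W)
L -> hit
W -> hit
X -> hit
Page faults: 7.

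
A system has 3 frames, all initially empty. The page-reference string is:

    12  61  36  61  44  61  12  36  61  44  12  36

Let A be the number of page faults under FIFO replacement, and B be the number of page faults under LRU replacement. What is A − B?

-2

Under FIFO: F F F . F . F . F . . F → 7 faults.
Under LRU: F F F . F . F F . F F F → 9 faults.
A − B = 7 − 9 = -2.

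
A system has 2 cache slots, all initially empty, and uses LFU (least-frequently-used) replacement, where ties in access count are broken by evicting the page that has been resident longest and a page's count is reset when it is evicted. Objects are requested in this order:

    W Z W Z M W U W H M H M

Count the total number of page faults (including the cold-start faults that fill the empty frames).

W: fault, frames {W}
Z: fault, frames {W,Z}
W: hit
Z: hit
M: fault, evict W, frames {Z,M}
W: fault, evict M, frames {Z,W}
U: fault, evict W, frames {Z,U}
W: fault, evict U, frames {Z,W}
H: fault, evict W, frames {Z,H}
M: fault, evict H, frames {Z,M}
H: fault, evict M, frames {Z,H}
M: fault, evict H, frames {Z,M}
Page faults: 10.

10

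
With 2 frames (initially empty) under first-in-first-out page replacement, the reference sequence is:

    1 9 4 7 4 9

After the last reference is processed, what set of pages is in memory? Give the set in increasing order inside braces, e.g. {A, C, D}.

1: miss, frames (1)
9: miss, frames (1 9)
4: miss, evict 1, frames (9 4)
7: miss, evict 9, frames (4 7)
4: hit
9: miss, evict 4, frames (7 9)

{7, 9}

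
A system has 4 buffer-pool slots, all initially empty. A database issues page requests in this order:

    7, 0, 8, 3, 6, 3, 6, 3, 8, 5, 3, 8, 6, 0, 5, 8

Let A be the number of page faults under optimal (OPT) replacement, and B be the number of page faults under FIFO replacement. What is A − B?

-1

Under OPT: F F F F F . . . . F . . . F . . → 7 faults.
Under FIFO: F F F F F . . . . F . . . F . F → 8 faults.
A − B = 7 − 8 = -1.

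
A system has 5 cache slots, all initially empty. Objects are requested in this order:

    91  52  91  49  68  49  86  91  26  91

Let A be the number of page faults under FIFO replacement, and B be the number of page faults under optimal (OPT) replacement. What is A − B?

1

Under FIFO: F F . F F . F . F F → 7 faults.
Under OPT: F F . F F . F . F . → 6 faults.
A − B = 7 − 6 = 1.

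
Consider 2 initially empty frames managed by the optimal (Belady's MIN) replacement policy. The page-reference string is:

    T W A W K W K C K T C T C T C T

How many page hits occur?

T -> fault, frames [T]
W -> fault, frames [T, W]
A -> fault, evict T, frames [W, A]
W -> hit
K -> fault, evict A, frames [W, K]
W -> hit
K -> hit
C -> fault, evict W, frames [K, C]
K -> hit
T -> fault, evict K, frames [C, T]
C -> hit
T -> hit
C -> hit
T -> hit
C -> hit
T -> hit
Hits: 10.

10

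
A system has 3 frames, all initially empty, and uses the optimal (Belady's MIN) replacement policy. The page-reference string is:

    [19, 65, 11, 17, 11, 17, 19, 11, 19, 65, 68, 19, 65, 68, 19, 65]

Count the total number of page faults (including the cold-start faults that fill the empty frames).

6

19 → miss, frames {19}
65 → miss, frames {19,65}
11 → miss, frames {19,65,11}
17 → miss, evict 65, frames {19,11,17}
11 → hit
17 → hit
19 → hit
11 → hit
19 → hit
65 → miss, evict 17, frames {19,11,65}
68 → miss, evict 11, frames {19,65,68}
19 → hit
65 → hit
68 → hit
19 → hit
65 → hit
Page faults: 6.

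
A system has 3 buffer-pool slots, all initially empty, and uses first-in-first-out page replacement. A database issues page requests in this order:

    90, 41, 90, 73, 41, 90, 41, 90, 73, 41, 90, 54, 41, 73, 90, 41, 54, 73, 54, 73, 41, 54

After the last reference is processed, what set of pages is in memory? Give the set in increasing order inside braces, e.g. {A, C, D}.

90 → miss, frames [90]
41 → miss, frames [90, 41]
90 → hit
73 → miss, frames [90, 41, 73]
41 → hit
90 → hit
41 → hit
90 → hit
73 → hit
41 → hit
90 → hit
54 → miss, evict 90, frames [41, 73, 54]
41 → hit
73 → hit
90 → miss, evict 41, frames [73, 54, 90]
41 → miss, evict 73, frames [54, 90, 41]
54 → hit
73 → miss, evict 54, frames [90, 41, 73]
54 → miss, evict 90, frames [41, 73, 54]
73 → hit
41 → hit
54 → hit

{41, 54, 73}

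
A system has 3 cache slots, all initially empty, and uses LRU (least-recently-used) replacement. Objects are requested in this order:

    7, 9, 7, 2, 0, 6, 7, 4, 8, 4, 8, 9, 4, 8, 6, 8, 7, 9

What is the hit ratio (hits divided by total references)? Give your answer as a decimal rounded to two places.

7: miss, frames (7)
9: miss, frames (7 9)
7: hit
2: miss, frames (9 7 2)
0: miss, evict 9, frames (7 2 0)
6: miss, evict 7, frames (2 0 6)
7: miss, evict 2, frames (0 6 7)
4: miss, evict 0, frames (6 7 4)
8: miss, evict 6, frames (7 4 8)
4: hit
8: hit
9: miss, evict 7, frames (4 8 9)
4: hit
8: hit
6: miss, evict 9, frames (4 8 6)
8: hit
7: miss, evict 4, frames (6 8 7)
9: miss, evict 6, frames (8 7 9)
Hits: 6 of 18 references → 6/18 = 0.3333.

0.33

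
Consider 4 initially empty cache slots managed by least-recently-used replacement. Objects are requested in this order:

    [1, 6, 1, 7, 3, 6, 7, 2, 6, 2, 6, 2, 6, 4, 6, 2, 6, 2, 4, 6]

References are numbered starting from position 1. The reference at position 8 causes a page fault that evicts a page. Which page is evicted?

1

pos 1: 1 → miss, frames [1]
pos 2: 6 → miss, frames [1, 6]
pos 3: 1 → hit
pos 4: 7 → miss, frames [6, 1, 7]
pos 5: 3 → miss, frames [6, 1, 7, 3]
pos 6: 6 → hit
pos 7: 7 → hit
pos 8: 2 → miss, evict 1, frames [3, 6, 7, 2]
At position 8, page 1 is evicted.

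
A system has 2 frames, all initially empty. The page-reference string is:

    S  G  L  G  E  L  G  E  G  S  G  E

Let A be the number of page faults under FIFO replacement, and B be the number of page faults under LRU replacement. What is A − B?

Under FIFO: F F F . F . F . . F . F → 7 faults.
Under LRU: F F F . F F F F . F . F → 9 faults.
A − B = 7 − 9 = -2.

-2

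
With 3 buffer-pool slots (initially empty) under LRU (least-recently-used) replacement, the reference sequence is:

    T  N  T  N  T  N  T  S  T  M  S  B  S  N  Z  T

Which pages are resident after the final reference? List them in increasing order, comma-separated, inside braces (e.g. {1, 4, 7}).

T: fault, frames [T]
N: fault, frames [T, N]
T: hit
N: hit
T: hit
N: hit
T: hit
S: fault, frames [N, T, S]
T: hit
M: fault, evict N, frames [S, T, M]
S: hit
B: fault, evict T, frames [M, S, B]
S: hit
N: fault, evict M, frames [B, S, N]
Z: fault, evict B, frames [S, N, Z]
T: fault, evict S, frames [N, Z, T]

{N, T, Z}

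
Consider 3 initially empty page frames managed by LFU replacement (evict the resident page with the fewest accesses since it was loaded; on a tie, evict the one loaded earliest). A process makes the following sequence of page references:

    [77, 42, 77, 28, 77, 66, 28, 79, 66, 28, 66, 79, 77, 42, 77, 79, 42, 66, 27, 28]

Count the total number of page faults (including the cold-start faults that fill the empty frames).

77 -> miss, frames [77]
42 -> miss, frames [77, 42]
77 -> hit
28 -> miss, frames [77, 42, 28]
77 -> hit
66 -> miss, evict 42, frames [77, 28, 66]
28 -> hit
79 -> miss, evict 66, frames [77, 28, 79]
66 -> miss, evict 79, frames [77, 28, 66]
28 -> hit
66 -> hit
79 -> miss, evict 66, frames [77, 28, 79]
77 -> hit
42 -> miss, evict 79, frames [77, 28, 42]
77 -> hit
79 -> miss, evict 42, frames [77, 28, 79]
42 -> miss, evict 79, frames [77, 28, 42]
66 -> miss, evict 42, frames [77, 28, 66]
27 -> miss, evict 66, frames [77, 28, 27]
28 -> hit
Page faults: 12.

12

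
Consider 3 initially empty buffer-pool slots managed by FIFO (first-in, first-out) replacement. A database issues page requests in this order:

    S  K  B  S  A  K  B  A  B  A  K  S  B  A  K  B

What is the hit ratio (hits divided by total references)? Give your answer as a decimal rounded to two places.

0.56

S -> miss, frames {S}
K -> miss, frames {S,K}
B -> miss, frames {S,K,B}
S -> hit
A -> miss, evict S, frames {K,B,A}
K -> hit
B -> hit
A -> hit
B -> hit
A -> hit
K -> hit
S -> miss, evict K, frames {B,A,S}
B -> hit
A -> hit
K -> miss, evict B, frames {A,S,K}
B -> miss, evict A, frames {S,K,B}
Hits: 9 of 16 references → 9/16 = 0.5625.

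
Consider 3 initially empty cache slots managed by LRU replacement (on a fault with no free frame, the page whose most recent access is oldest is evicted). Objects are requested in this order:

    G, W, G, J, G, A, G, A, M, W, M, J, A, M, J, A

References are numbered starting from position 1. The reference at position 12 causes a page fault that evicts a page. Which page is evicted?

A

pos 1: G → fault, frames {G}
pos 2: W → fault, frames {G,W}
pos 3: G → hit
pos 4: J → fault, frames {W,G,J}
pos 5: G → hit
pos 6: A → fault, evict W, frames {J,G,A}
pos 7: G → hit
pos 8: A → hit
pos 9: M → fault, evict J, frames {G,A,M}
pos 10: W → fault, evict G, frames {A,M,W}
pos 11: M → hit
pos 12: J → fault, evict A, frames {W,M,J}
At position 12, page A is evicted.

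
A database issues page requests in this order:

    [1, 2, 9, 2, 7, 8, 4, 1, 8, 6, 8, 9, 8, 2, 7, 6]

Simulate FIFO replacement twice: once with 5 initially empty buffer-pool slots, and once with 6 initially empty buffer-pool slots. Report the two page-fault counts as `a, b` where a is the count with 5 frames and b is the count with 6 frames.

5 frames: F F F . F F F F . F . F . F F . → 11 faults.
6 frames: F F F . F F F . . F . . . . . . → 7 faults.
7 < 11: adding a frame reduced faults, as is typical.

11, 7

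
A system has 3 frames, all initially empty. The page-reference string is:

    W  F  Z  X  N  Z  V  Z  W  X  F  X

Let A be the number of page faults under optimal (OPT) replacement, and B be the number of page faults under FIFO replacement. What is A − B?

-2

Under OPT: F F F F F . F . . F F . → 8 faults.
Under FIFO: F F F F F . F F F F F . → 10 faults.
A − B = 8 − 10 = -2.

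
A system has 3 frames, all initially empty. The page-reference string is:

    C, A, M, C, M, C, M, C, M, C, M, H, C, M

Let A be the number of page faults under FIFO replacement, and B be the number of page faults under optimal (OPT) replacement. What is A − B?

1

Under FIFO: F F F . . . . . . . . F F . → 5 faults.
Under OPT: F F F . . . . . . . . F . . → 4 faults.
A − B = 5 − 4 = 1.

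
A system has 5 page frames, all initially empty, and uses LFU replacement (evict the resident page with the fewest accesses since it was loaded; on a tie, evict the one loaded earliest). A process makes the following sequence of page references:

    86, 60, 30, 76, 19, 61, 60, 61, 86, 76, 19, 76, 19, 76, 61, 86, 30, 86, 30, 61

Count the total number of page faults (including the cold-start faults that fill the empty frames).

86: miss, frames [86]
60: miss, frames [86, 60]
30: miss, frames [86, 60, 30]
76: miss, frames [86, 60, 30, 76]
19: miss, frames [86, 60, 30, 76, 19]
61: miss, evict 86, frames [60, 30, 76, 19, 61]
60: hit
61: hit
86: miss, evict 30, frames [60, 76, 19, 61, 86]
76: hit
19: hit
76: hit
19: hit
76: hit
61: hit
86: hit
30: miss, evict 60, frames [76, 19, 61, 86, 30]
86: hit
30: hit
61: hit
Page faults: 8.

8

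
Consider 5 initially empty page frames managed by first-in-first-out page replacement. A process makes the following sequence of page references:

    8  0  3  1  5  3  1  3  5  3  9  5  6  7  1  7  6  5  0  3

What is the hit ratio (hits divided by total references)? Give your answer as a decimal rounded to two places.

0.50

8 -> miss, frames (8)
0 -> miss, frames (8 0)
3 -> miss, frames (8 0 3)
1 -> miss, frames (8 0 3 1)
5 -> miss, frames (8 0 3 1 5)
3 -> hit
1 -> hit
3 -> hit
5 -> hit
3 -> hit
9 -> miss, evict 8, frames (0 3 1 5 9)
5 -> hit
6 -> miss, evict 0, frames (3 1 5 9 6)
7 -> miss, evict 3, frames (1 5 9 6 7)
1 -> hit
7 -> hit
6 -> hit
5 -> hit
0 -> miss, evict 1, frames (5 9 6 7 0)
3 -> miss, evict 5, frames (9 6 7 0 3)
Hits: 10 of 20 references → 10/20 = 0.5000.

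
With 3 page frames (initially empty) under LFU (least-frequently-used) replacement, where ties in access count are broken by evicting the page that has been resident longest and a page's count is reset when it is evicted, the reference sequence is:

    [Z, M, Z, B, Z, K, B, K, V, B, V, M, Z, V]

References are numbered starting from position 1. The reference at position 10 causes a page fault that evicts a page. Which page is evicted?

pos 1: Z → miss, frames (Z)
pos 2: M → miss, frames (Z M)
pos 3: Z → hit
pos 4: B → miss, frames (Z M B)
pos 5: Z → hit
pos 6: K → miss, evict M, frames (Z B K)
pos 7: B → hit
pos 8: K → hit
pos 9: V → miss, evict B, frames (Z K V)
pos 10: B → miss, evict V, frames (Z K B)
At position 10, page V is evicted.

V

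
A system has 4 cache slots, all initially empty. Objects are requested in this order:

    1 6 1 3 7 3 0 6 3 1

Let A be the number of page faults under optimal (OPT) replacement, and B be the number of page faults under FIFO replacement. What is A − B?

-1

Under OPT: F F . F F . F . . . → 5 faults.
Under FIFO: F F . F F . F . . F → 6 faults.
A − B = 5 − 6 = -1.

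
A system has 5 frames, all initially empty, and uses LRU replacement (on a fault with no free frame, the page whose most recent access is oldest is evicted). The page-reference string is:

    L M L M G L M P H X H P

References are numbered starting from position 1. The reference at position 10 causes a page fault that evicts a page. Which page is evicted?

pos 1: L → miss, frames [L]
pos 2: M → miss, frames [L, M]
pos 3: L → hit
pos 4: M → hit
pos 5: G → miss, frames [L, M, G]
pos 6: L → hit
pos 7: M → hit
pos 8: P → miss, frames [G, L, M, P]
pos 9: H → miss, frames [G, L, M, P, H]
pos 10: X → miss, evict G, frames [L, M, P, H, X]
At position 10, page G is evicted.

G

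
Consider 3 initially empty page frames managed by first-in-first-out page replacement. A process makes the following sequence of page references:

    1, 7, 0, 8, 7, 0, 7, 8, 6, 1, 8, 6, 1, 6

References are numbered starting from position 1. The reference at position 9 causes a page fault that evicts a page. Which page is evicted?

pos 1: 1: fault, frames {1}
pos 2: 7: fault, frames {1,7}
pos 3: 0: fault, frames {1,7,0}
pos 4: 8: fault, evict 1, frames {7,0,8}
pos 5: 7: hit
pos 6: 0: hit
pos 7: 7: hit
pos 8: 8: hit
pos 9: 6: fault, evict 7, frames {0,8,6}
At position 9, page 7 is evicted.

7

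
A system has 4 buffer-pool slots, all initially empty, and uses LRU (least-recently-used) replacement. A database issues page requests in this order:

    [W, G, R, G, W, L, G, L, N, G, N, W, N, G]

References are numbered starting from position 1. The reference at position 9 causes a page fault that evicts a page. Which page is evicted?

R

pos 1: W -> miss, frames (W)
pos 2: G -> miss, frames (W G)
pos 3: R -> miss, frames (W G R)
pos 4: G -> hit
pos 5: W -> hit
pos 6: L -> miss, frames (R G W L)
pos 7: G -> hit
pos 8: L -> hit
pos 9: N -> miss, evict R, frames (W G L N)
At position 9, page R is evicted.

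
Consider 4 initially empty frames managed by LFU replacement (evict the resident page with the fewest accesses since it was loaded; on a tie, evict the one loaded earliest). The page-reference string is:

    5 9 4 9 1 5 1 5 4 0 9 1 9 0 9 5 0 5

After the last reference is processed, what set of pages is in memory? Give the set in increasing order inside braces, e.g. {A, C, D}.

5: fault, frames [5]
9: fault, frames [5, 9]
4: fault, frames [5, 9, 4]
9: hit
1: fault, frames [5, 9, 4, 1]
5: hit
1: hit
5: hit
4: hit
0: fault, evict 9, frames [5, 4, 1, 0]
9: fault, evict 0, frames [5, 4, 1, 9]
1: hit
9: hit
0: fault, evict 4, frames [5, 1, 9, 0]
9: hit
5: hit
0: hit
5: hit

{0, 1, 5, 9}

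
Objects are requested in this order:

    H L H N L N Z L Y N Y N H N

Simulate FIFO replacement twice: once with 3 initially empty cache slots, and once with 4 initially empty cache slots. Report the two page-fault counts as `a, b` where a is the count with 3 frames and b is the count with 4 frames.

7, 6

3 frames: F F . F . . F . F . . . F F → 7 faults.
4 frames: F F . F . . F . F . . . F . → 6 faults.
6 < 7: adding a frame reduced faults, as is typical.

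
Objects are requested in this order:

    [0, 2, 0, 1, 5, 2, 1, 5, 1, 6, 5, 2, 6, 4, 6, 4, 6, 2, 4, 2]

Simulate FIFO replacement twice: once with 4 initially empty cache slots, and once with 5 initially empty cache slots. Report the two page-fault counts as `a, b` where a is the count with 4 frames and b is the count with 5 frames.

7, 6

4 frames: F F . F F . . . . F . . . F . . . F . . → 7 faults.
5 frames: F F . F F . . . . F . . . F . . . . . . → 6 faults.
6 < 7: adding a frame reduced faults, as is typical.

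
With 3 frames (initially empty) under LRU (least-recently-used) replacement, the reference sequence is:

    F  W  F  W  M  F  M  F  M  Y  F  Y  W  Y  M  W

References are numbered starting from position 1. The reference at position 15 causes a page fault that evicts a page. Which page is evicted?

pos 1: F -> fault, frames {F}
pos 2: W -> fault, frames {F,W}
pos 3: F -> hit
pos 4: W -> hit
pos 5: M -> fault, frames {F,W,M}
pos 6: F -> hit
pos 7: M -> hit
pos 8: F -> hit
pos 9: M -> hit
pos 10: Y -> fault, evict W, frames {F,M,Y}
pos 11: F -> hit
pos 12: Y -> hit
pos 13: W -> fault, evict M, frames {F,Y,W}
pos 14: Y -> hit
pos 15: M -> fault, evict F, frames {W,Y,M}
At position 15, page F is evicted.

F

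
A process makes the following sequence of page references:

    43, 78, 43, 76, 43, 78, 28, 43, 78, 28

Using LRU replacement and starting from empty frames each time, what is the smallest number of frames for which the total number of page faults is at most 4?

3

f=1: 10 faults
f=2: 8 faults
f=3: 4 faults
f=4: 4 faults
Smallest f with faults ≤ 4 is 3.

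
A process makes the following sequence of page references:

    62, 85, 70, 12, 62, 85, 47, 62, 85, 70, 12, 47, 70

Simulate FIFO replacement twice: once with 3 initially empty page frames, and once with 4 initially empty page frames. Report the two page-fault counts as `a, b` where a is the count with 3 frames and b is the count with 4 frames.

3 frames: F F F F F F F . . F F . . → 9 faults.
4 frames: F F F F . . F F F F F F . → 10 faults.
10 > 9: adding a frame increased faults — Belady's anomaly.

9, 10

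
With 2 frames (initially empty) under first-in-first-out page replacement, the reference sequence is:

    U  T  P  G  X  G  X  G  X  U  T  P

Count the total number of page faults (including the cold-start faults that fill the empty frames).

8

U -> miss, frames [U]
T -> miss, frames [U, T]
P -> miss, evict U, frames [T, P]
G -> miss, evict T, frames [P, G]
X -> miss, evict P, frames [G, X]
G -> hit
X -> hit
G -> hit
X -> hit
U -> miss, evict G, frames [X, U]
T -> miss, evict X, frames [U, T]
P -> miss, evict U, frames [T, P]
Page faults: 8.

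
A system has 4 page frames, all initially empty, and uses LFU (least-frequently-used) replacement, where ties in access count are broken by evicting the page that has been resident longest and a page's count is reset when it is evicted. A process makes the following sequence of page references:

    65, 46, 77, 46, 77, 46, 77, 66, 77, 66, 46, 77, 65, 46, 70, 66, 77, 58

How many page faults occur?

65 -> miss, frames [65]
46 -> miss, frames [65, 46]
77 -> miss, frames [65, 46, 77]
46 -> hit
77 -> hit
46 -> hit
77 -> hit
66 -> miss, frames [65, 46, 77, 66]
77 -> hit
66 -> hit
46 -> hit
77 -> hit
65 -> hit
46 -> hit
70 -> miss, evict 65, frames [46, 77, 66, 70]
66 -> hit
77 -> hit
58 -> miss, evict 70, frames [46, 77, 66, 58]
Page faults: 6.

6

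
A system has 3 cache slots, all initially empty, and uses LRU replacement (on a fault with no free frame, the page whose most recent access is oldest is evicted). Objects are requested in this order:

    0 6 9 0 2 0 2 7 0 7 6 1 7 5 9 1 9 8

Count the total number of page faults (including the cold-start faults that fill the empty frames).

0: fault, frames {0}
6: fault, frames {0,6}
9: fault, frames {0,6,9}
0: hit
2: fault, evict 6, frames {9,0,2}
0: hit
2: hit
7: fault, evict 9, frames {0,2,7}
0: hit
7: hit
6: fault, evict 2, frames {0,7,6}
1: fault, evict 0, frames {7,6,1}
7: hit
5: fault, evict 6, frames {1,7,5}
9: fault, evict 1, frames {7,5,9}
1: fault, evict 7, frames {5,9,1}
9: hit
8: fault, evict 5, frames {1,9,8}
Page faults: 11.

11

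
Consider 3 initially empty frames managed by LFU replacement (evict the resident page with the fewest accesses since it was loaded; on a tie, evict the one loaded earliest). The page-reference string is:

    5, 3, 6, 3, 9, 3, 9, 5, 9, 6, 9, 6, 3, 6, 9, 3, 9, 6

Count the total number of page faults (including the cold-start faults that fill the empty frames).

6

5: fault, frames (5)
3: fault, frames (5 3)
6: fault, frames (5 3 6)
3: hit
9: fault, evict 5, frames (3 6 9)
3: hit
9: hit
5: fault, evict 6, frames (3 9 5)
9: hit
6: fault, evict 5, frames (3 9 6)
9: hit
6: hit
3: hit
6: hit
9: hit
3: hit
9: hit
6: hit
Page faults: 6.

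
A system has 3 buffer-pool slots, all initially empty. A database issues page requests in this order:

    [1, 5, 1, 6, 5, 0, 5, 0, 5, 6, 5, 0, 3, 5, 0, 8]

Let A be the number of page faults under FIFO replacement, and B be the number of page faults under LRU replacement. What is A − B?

1

Under FIFO: F F . F . F . . . . . . F F . F → 7 faults.
Under LRU: F F . F . F . . . . . . F . . F → 6 faults.
A − B = 7 − 6 = 1.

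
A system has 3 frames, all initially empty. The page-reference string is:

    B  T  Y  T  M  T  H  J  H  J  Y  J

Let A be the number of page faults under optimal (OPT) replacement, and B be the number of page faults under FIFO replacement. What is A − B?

-1

Under OPT: F F F . F . F F . . . . → 6 faults.
Under FIFO: F F F . F . F F . . F . → 7 faults.
A − B = 6 − 7 = -1.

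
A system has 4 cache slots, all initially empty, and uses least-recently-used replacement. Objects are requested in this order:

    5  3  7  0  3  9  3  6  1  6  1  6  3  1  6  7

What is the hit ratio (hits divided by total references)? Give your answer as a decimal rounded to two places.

0.50

5 -> fault, frames (5)
3 -> fault, frames (5 3)
7 -> fault, frames (5 3 7)
0 -> fault, frames (5 3 7 0)
3 -> hit
9 -> fault, evict 5, frames (7 0 3 9)
3 -> hit
6 -> fault, evict 7, frames (0 9 3 6)
1 -> fault, evict 0, frames (9 3 6 1)
6 -> hit
1 -> hit
6 -> hit
3 -> hit
1 -> hit
6 -> hit
7 -> fault, evict 9, frames (3 1 6 7)
Hits: 8 of 16 references → 8/16 = 0.5000.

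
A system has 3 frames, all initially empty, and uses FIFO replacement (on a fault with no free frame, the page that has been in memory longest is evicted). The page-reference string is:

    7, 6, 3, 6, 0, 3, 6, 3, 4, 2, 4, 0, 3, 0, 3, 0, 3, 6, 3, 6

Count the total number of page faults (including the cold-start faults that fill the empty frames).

9

7: fault, frames [7]
6: fault, frames [7, 6]
3: fault, frames [7, 6, 3]
6: hit
0: fault, evict 7, frames [6, 3, 0]
3: hit
6: hit
3: hit
4: fault, evict 6, frames [3, 0, 4]
2: fault, evict 3, frames [0, 4, 2]
4: hit
0: hit
3: fault, evict 0, frames [4, 2, 3]
0: fault, evict 4, frames [2, 3, 0]
3: hit
0: hit
3: hit
6: fault, evict 2, frames [3, 0, 6]
3: hit
6: hit
Page faults: 9.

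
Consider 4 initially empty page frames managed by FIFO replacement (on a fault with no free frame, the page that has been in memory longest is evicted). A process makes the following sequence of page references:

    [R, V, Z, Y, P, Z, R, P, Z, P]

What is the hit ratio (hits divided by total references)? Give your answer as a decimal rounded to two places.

0.40

R → fault, frames [R]
V → fault, frames [R, V]
Z → fault, frames [R, V, Z]
Y → fault, frames [R, V, Z, Y]
P → fault, evict R, frames [V, Z, Y, P]
Z → hit
R → fault, evict V, frames [Z, Y, P, R]
P → hit
Z → hit
P → hit
Hits: 4 of 10 references → 4/10 = 0.4000.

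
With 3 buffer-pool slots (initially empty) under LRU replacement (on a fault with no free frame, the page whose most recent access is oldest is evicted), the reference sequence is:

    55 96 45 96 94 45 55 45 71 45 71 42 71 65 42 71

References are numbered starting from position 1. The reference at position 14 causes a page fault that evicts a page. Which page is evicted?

pos 1: 55 → miss, frames [55]
pos 2: 96 → miss, frames [55, 96]
pos 3: 45 → miss, frames [55, 96, 45]
pos 4: 96 → hit
pos 5: 94 → miss, evict 55, frames [45, 96, 94]
pos 6: 45 → hit
pos 7: 55 → miss, evict 96, frames [94, 45, 55]
pos 8: 45 → hit
pos 9: 71 → miss, evict 94, frames [55, 45, 71]
pos 10: 45 → hit
pos 11: 71 → hit
pos 12: 42 → miss, evict 55, frames [45, 71, 42]
pos 13: 71 → hit
pos 14: 65 → miss, evict 45, frames [42, 71, 65]
At position 14, page 45 is evicted.

45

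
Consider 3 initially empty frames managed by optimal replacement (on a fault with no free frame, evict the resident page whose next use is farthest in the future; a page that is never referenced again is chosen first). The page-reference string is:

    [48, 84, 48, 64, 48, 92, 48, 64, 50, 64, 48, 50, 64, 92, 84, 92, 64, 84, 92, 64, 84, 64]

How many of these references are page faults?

7

48 → fault, frames [48]
84 → fault, frames [48, 84]
48 → hit
64 → fault, frames [48, 84, 64]
48 → hit
92 → fault, evict 84, frames [48, 64, 92]
48 → hit
64 → hit
50 → fault, evict 92, frames [48, 64, 50]
64 → hit
48 → hit
50 → hit
64 → hit
92 → fault, evict 50, frames [48, 64, 92]
84 → fault, evict 48, frames [64, 92, 84]
92 → hit
64 → hit
84 → hit
92 → hit
64 → hit
84 → hit
64 → hit
Page faults: 7.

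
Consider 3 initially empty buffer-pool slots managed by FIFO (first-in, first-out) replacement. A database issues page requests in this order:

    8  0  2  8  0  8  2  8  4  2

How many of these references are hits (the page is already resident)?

6

8 -> miss, frames (8)
0 -> miss, frames (8 0)
2 -> miss, frames (8 0 2)
8 -> hit
0 -> hit
8 -> hit
2 -> hit
8 -> hit
4 -> miss, evict 8, frames (0 2 4)
2 -> hit
Hits: 6.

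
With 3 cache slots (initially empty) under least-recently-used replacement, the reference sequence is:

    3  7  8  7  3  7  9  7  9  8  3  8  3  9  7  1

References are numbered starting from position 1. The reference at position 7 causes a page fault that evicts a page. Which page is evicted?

pos 1: 3: miss, frames {3}
pos 2: 7: miss, frames {3,7}
pos 3: 8: miss, frames {3,7,8}
pos 4: 7: hit
pos 5: 3: hit
pos 6: 7: hit
pos 7: 9: miss, evict 8, frames {3,7,9}
At position 7, page 8 is evicted.

8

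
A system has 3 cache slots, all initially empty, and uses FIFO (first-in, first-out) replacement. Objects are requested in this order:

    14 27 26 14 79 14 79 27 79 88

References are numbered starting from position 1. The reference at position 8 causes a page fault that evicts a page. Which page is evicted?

pos 1: 14 → miss, frames {14}
pos 2: 27 → miss, frames {14,27}
pos 3: 26 → miss, frames {14,27,26}
pos 4: 14 → hit
pos 5: 79 → miss, evict 14, frames {27,26,79}
pos 6: 14 → miss, evict 27, frames {26,79,14}
pos 7: 79 → hit
pos 8: 27 → miss, evict 26, frames {79,14,27}
At position 8, page 26 is evicted.

26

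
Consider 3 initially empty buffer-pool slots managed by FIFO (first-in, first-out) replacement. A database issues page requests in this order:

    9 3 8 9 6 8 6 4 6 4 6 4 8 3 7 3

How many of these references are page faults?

9 → fault, frames [9]
3 → fault, frames [9, 3]
8 → fault, frames [9, 3, 8]
9 → hit
6 → fault, evict 9, frames [3, 8, 6]
8 → hit
6 → hit
4 → fault, evict 3, frames [8, 6, 4]
6 → hit
4 → hit
6 → hit
4 → hit
8 → hit
3 → fault, evict 8, frames [6, 4, 3]
7 → fault, evict 6, frames [4, 3, 7]
3 → hit
Page faults: 7.

7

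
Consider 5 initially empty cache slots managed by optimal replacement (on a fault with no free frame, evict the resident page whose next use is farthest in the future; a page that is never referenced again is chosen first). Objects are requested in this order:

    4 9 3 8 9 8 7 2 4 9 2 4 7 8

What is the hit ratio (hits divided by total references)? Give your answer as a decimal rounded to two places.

4 -> miss, frames {4}
9 -> miss, frames {4,9}
3 -> miss, frames {4,9,3}
8 -> miss, frames {4,9,3,8}
9 -> hit
8 -> hit
7 -> miss, frames {4,9,3,8,7}
2 -> miss, evict 3, frames {4,9,8,7,2}
4 -> hit
9 -> hit
2 -> hit
4 -> hit
7 -> hit
8 -> hit
Hits: 8 of 14 references → 8/14 = 0.5714.

0.57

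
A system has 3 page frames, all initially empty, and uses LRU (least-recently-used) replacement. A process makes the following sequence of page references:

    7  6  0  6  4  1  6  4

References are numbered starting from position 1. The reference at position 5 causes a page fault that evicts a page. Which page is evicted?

7

pos 1: 7: fault, frames {7}
pos 2: 6: fault, frames {7,6}
pos 3: 0: fault, frames {7,6,0}
pos 4: 6: hit
pos 5: 4: fault, evict 7, frames {0,6,4}
At position 5, page 7 is evicted.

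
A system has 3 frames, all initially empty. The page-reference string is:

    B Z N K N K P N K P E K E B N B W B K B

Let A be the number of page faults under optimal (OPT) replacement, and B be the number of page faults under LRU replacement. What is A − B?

-2

Under OPT: F F F F . . F . . . F . . F . . F . . . → 8 faults.
Under LRU: F F F F . . F . . . F . . F F . F . F . → 10 faults.
A − B = 8 − 10 = -2.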